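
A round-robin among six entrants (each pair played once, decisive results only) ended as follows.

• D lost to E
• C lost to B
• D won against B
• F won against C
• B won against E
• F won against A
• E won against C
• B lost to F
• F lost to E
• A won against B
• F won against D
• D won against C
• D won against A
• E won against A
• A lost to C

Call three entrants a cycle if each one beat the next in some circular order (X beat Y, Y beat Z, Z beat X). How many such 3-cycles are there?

4

Of the C(6,3) = 20 triples, the cyclic ones are: {A, B, C}; {A, B, E}; {B, D, E}; {B, E, F}.
That is 4.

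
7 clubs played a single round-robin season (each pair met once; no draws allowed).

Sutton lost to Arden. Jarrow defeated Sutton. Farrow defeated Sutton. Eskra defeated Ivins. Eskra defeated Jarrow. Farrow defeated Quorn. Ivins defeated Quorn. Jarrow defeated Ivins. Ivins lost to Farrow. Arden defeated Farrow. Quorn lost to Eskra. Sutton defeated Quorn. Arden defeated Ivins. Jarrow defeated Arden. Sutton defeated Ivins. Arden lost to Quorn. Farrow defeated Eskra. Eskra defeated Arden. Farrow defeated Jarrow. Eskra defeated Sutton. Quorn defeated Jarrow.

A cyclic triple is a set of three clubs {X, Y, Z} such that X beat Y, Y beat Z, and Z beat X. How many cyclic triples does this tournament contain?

7

Win totals: Eskra 5, Sutton 2, Farrow 5, Arden 3, Quorn 2, Jarrow 3, Ivins 1.
A club with w wins dominates both others in C(w,2) triples; summing gives 10 + 1 + 10 + 3 + 1 + 3 + 0 = 28 transitive triples.
Total triples C(7,3) = 35, so cyclic triples = 35 − 28 = 7.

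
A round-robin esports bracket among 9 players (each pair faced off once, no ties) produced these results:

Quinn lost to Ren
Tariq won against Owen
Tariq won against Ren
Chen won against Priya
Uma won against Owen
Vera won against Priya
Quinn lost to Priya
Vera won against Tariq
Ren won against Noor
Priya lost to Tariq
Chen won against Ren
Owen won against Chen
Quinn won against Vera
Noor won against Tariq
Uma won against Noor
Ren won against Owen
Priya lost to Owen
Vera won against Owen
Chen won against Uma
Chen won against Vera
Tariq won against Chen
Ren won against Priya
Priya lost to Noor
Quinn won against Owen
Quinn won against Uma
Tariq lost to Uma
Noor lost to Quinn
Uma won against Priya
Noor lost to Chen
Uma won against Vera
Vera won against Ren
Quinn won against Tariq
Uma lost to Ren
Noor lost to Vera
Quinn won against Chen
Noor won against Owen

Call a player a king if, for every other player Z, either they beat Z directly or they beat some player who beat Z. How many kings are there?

Owen cannot reach Tariq in two steps.
Tariq reaches everyone (king).
Noor cannot reach Vera, Uma in two steps.
Vera reaches everyone (king).
Quinn reaches everyone (king).
Priya cannot reach Ren in two steps.
Uma reaches everyone (king).
Chen reaches everyone (king).
Ren reaches everyone (king).
Kings: Tariq, Vera, Quinn, Uma, Chen, Ren — 6.

6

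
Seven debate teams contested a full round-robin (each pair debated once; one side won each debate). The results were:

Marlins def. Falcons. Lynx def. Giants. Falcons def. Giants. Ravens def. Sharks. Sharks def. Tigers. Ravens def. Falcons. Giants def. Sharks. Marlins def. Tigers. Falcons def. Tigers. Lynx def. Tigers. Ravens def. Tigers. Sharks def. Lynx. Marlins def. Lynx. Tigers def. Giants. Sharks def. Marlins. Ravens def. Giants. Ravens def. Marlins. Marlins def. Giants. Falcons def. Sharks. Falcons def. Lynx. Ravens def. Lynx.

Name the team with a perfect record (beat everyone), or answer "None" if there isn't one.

Ravens

Ravens has 6 wins out of 6 opponents — a perfect record.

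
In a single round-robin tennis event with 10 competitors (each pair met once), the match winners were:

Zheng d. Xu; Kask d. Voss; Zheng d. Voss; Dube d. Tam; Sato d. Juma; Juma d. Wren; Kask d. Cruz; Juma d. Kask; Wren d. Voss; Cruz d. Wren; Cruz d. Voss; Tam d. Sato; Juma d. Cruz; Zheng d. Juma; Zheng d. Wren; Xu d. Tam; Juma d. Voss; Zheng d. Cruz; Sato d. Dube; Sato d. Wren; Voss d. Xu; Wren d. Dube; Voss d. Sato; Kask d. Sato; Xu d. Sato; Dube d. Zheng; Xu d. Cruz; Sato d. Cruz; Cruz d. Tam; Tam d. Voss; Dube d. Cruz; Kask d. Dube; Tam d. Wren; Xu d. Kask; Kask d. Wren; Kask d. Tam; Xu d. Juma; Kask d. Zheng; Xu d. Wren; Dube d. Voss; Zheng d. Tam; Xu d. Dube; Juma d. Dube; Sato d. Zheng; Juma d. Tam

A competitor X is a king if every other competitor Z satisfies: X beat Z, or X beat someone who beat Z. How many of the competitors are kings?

6

Xu reaches everyone (king).
Dube cannot reach Kask in two steps.
Cruz cannot reach Zheng, Juma, Kask in two steps.
Zheng reaches everyone (king).
Sato reaches everyone (king).
Juma reaches everyone (king).
Voss reaches everyone (king).
Tam cannot reach Kask in two steps.
Wren cannot reach Juma, Kask in two steps.
Kask reaches everyone (king).
Kings: Xu, Zheng, Sato, Juma, Voss, Kask — 6.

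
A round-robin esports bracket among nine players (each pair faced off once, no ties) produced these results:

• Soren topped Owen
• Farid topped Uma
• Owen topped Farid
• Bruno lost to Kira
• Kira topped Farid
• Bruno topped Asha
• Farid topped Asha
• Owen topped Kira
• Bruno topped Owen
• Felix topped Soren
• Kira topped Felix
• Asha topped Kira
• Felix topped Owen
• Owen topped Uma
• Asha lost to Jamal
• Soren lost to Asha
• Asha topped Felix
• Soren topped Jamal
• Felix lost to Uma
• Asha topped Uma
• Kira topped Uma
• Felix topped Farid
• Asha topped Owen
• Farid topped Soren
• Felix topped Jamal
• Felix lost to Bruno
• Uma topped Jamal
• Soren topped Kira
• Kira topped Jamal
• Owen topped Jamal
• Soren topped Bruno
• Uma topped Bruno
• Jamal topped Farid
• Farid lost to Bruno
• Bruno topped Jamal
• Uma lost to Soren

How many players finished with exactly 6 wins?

0

Win totals: Owen 4, Bruno 5, Soren 5, Kira 5, Uma 3, Jamal 2, Asha 5, Farid 3, Felix 4.
No player has exactly 6 wins.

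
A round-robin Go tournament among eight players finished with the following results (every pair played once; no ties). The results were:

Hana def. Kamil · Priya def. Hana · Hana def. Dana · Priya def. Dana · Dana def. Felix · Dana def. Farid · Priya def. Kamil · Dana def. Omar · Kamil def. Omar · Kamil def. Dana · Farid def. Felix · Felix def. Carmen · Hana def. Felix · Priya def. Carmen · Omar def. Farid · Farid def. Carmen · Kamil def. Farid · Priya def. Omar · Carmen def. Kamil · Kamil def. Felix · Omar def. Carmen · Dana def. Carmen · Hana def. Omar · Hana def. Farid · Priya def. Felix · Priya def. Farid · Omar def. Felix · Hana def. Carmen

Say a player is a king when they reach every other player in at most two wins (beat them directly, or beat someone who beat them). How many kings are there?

1

Priya reaches everyone (king).
Hana cannot reach Priya in two steps.
Carmen cannot reach Priya, Hana in two steps.
Felix cannot reach Priya, Hana, Farid, Omar, Dana in two steps.
Farid cannot reach Priya, Hana, Omar, Dana in two steps.
Kamil cannot reach Priya, Hana in two steps.
Omar cannot reach Priya, Hana, Dana in two steps.
Dana cannot reach Priya, Hana in two steps.
Kings: Priya — 1.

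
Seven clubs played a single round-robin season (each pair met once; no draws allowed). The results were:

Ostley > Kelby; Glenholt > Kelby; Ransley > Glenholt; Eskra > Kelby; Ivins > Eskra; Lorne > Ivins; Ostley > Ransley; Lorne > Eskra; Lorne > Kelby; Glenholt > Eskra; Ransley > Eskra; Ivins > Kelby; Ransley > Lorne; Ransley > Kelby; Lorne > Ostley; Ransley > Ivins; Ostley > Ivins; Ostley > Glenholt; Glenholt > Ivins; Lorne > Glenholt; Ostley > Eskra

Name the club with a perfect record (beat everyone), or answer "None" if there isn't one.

Highest win total is Ransley with 5 (out of 6 possible).
Ransley lost to Ostley, so no club went undefeated.

None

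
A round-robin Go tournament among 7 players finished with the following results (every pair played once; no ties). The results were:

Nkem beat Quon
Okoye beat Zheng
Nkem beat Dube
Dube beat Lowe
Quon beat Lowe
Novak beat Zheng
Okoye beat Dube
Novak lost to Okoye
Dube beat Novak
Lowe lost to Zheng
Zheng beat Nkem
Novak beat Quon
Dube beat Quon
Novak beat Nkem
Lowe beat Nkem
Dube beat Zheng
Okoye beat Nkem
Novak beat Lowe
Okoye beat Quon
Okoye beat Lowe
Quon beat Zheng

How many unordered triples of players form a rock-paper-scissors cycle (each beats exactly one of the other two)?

Win totals: Zheng 2, Novak 4, Lowe 1, Dube 4, Quon 2, Okoye 6, Nkem 2.
A player with w wins dominates both others in C(w,2) triples; summing gives 1 + 6 + 0 + 6 + 1 + 15 + 1 = 30 transitive triples.
Total triples C(7,3) = 35, so cyclic triples = 35 − 30 = 5.

5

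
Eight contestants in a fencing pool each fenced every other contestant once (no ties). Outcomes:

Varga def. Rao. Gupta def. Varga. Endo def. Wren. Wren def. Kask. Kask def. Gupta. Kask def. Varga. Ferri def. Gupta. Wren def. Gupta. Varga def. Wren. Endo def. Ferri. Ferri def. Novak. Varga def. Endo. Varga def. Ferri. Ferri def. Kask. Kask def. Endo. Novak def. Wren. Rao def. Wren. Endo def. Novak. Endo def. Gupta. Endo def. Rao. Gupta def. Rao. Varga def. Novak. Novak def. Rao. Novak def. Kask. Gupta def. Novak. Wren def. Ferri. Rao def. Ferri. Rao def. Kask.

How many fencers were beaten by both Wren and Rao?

Wren beat: Kask, Ferri, Gupta.
Rao beat: Kask, Wren, Ferri.
Both beat: Kask, Ferri — 2.

2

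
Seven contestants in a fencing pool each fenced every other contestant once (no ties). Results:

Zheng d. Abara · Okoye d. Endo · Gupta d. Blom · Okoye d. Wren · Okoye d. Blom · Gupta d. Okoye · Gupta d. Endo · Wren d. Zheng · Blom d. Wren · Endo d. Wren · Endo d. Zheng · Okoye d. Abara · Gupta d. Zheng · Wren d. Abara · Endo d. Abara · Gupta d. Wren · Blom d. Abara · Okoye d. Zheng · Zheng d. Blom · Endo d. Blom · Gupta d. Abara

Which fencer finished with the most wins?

Gupta

Win totals: Okoye 5, Wren 2, Gupta 6, Blom 2, Zheng 2, Endo 4, Abara 0.
Gupta leads with 6 wins (next highest: 5).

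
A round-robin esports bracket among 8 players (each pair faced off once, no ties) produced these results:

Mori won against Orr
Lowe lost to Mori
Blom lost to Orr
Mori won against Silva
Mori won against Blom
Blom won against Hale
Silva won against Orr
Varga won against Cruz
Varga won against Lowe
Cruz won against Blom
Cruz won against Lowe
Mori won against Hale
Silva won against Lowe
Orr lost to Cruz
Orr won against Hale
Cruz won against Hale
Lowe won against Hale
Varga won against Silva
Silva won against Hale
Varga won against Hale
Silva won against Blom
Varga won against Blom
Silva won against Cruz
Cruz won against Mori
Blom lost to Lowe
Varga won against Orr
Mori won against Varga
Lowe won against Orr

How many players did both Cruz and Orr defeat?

Cruz beat: Mori, Hale, Blom, Lowe, Orr.
Orr beat: Hale, Blom.
Both beat: Hale, Blom — 2.

2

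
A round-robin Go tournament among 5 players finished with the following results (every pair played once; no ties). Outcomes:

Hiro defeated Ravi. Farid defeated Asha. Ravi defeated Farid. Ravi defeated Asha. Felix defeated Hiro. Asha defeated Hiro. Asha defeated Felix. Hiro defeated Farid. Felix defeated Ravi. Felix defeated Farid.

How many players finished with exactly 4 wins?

Win totals: Hiro 2, Farid 1, Ravi 2, Felix 3, Asha 2.
No player has exactly 4 wins.

0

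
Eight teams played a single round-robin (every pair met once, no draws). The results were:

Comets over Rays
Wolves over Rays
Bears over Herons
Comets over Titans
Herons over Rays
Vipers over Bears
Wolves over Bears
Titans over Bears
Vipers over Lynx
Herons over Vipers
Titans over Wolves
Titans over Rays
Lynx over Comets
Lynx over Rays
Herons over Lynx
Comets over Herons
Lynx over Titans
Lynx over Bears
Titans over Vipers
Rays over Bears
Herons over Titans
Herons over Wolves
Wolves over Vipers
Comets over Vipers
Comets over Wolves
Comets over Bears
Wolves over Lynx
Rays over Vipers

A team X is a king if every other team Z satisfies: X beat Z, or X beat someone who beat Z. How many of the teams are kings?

4

Rays cannot reach Comets, Wolves, Titans in two steps.
Comets reaches everyone (king).
Vipers cannot reach Wolves in two steps.
Wolves reaches everyone (king).
Bears cannot reach Comets in two steps.
Titans cannot reach Comets in two steps.
Herons reaches everyone (king).
Lynx reaches everyone (king).
Kings: Comets, Wolves, Herons, Lynx — 4.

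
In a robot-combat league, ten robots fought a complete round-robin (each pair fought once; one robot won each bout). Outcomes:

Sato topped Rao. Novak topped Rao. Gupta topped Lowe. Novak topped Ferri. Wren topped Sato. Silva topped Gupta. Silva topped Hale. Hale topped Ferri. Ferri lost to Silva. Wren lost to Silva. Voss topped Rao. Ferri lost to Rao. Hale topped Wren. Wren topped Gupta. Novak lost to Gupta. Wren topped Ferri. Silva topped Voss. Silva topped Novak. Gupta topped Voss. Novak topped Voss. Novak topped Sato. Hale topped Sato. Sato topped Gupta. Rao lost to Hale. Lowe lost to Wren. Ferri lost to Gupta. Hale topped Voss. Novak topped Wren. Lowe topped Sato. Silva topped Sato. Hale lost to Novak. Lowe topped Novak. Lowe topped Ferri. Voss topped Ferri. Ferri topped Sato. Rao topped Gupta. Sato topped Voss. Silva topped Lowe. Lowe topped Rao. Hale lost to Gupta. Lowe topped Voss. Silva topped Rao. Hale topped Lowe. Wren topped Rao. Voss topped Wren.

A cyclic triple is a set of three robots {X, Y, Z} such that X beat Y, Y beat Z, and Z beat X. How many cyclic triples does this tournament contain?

Win totals: Sato 3, Silva 9, Wren 5, Hale 6, Gupta 5, Ferri 1, Novak 6, Rao 2, Voss 3, Lowe 5.
A robot with w wins dominates both others in C(w,2) triples; summing gives 3 + 36 + 10 + 15 + 10 + 0 + 15 + 1 + 3 + 10 = 103 transitive triples.
Total triples C(10,3) = 120, so cyclic triples = 120 − 103 = 17.

17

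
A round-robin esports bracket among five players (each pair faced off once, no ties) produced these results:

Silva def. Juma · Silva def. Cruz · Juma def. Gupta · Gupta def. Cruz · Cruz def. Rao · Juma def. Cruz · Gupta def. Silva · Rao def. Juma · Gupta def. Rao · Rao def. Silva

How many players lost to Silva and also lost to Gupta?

1

Silva beat: Juma, Cruz.
Gupta beat: Rao, Cruz, Silva.
Both beat: Cruz — 1.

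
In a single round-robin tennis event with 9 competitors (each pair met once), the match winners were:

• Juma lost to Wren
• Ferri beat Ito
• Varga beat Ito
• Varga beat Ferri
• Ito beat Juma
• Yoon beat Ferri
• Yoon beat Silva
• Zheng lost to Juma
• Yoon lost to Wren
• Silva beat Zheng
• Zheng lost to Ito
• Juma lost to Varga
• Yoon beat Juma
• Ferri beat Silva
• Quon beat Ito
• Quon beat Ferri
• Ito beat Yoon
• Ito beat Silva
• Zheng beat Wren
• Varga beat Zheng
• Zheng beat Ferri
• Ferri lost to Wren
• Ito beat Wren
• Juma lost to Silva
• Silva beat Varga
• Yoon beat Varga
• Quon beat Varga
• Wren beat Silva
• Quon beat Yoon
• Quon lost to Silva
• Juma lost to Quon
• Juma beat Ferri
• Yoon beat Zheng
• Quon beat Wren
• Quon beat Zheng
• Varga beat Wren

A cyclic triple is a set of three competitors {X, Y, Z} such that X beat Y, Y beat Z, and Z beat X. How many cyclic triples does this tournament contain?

Win totals: Silva 4, Ferri 2, Ito 5, Varga 5, Juma 2, Quon 7, Wren 4, Zheng 2, Yoon 5.
A competitor with w wins dominates both others in C(w,2) triples; summing gives 6 + 1 + 10 + 10 + 1 + 21 + 6 + 1 + 10 = 66 transitive triples.
Total triples C(9,3) = 84, so cyclic triples = 84 − 66 = 18.

18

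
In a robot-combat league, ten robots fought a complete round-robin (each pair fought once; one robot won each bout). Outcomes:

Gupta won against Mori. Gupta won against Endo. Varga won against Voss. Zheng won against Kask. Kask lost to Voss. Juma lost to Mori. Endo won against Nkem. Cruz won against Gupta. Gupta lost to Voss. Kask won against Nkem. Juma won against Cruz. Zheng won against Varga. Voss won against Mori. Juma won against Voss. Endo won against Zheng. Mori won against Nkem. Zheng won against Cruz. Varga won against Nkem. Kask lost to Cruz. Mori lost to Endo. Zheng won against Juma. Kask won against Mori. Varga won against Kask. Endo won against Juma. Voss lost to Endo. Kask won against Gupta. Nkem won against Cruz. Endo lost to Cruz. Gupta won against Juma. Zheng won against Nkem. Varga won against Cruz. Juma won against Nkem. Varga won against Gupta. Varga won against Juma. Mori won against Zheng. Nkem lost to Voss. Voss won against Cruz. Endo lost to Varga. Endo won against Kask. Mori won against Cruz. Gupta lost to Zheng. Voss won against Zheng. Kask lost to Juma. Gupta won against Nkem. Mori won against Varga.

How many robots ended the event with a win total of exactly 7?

1

Win totals: Gupta 4, Juma 4, Zheng 6, Mori 5, Nkem 1, Kask 3, Varga 7, Cruz 3, Voss 6, Endo 6.
Exactly 7: Varga — 1 robot.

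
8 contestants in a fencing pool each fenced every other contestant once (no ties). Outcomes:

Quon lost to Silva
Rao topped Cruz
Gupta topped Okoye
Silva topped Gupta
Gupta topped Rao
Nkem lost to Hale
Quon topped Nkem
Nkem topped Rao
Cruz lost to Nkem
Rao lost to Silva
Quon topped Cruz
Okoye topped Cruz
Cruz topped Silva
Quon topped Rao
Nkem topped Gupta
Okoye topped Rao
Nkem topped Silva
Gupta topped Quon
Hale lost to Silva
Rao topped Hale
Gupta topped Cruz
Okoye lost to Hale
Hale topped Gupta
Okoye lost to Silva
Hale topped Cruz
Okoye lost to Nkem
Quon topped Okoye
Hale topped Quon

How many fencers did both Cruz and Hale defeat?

Cruz beat: Silva.
Hale beat: Cruz, Quon, Nkem, Gupta, Okoye.
No one was beaten by both.

0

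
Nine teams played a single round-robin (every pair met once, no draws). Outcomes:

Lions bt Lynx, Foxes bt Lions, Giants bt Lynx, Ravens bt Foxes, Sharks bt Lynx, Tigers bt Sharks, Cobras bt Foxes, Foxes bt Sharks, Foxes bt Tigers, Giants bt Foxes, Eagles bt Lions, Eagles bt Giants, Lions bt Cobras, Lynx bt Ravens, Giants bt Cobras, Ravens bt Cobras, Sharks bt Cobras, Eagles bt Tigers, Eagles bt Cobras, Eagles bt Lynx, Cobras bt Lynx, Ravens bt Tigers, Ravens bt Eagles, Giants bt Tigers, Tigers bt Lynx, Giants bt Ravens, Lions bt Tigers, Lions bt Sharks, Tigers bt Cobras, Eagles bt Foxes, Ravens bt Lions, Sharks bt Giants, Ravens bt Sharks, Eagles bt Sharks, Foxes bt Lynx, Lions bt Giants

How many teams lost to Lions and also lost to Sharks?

Lions beat: Lynx, Sharks, Cobras, Tigers, Giants.
Sharks beat: Lynx, Cobras, Giants.
Both beat: Lynx, Cobras, Giants — 3.

3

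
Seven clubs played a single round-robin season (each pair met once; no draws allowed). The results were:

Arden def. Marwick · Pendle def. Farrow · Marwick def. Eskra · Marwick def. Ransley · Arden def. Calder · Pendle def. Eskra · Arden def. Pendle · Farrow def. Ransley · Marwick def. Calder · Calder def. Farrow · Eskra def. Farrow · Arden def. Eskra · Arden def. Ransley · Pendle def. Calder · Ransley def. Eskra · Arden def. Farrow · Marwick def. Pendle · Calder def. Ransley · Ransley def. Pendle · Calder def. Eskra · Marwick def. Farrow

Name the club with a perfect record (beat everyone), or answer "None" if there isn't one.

Arden has 6 wins out of 6 opponents — a perfect record.

Arden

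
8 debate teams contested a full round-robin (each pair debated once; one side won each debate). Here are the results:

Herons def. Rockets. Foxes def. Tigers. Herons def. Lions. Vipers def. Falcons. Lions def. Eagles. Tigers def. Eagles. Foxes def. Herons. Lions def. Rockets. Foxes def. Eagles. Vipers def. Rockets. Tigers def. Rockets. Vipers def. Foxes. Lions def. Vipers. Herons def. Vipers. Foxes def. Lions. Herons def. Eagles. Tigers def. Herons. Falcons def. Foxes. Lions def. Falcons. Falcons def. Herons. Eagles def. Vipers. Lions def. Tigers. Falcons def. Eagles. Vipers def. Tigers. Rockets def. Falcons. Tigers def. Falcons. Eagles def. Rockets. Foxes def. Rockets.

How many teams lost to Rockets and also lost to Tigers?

1

Rockets beat: Falcons.
Tigers beat: Eagles, Herons, Rockets, Falcons.
Both beat: Falcons — 1.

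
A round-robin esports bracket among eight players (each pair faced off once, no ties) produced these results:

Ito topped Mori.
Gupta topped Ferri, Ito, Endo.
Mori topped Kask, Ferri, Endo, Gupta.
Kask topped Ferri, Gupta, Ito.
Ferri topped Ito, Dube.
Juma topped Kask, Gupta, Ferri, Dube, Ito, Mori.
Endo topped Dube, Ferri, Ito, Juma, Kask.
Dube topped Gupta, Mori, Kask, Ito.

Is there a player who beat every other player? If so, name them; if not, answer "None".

Highest win total is Juma with 6 (out of 7 possible).
Juma lost to Endo, so no player went undefeated.

None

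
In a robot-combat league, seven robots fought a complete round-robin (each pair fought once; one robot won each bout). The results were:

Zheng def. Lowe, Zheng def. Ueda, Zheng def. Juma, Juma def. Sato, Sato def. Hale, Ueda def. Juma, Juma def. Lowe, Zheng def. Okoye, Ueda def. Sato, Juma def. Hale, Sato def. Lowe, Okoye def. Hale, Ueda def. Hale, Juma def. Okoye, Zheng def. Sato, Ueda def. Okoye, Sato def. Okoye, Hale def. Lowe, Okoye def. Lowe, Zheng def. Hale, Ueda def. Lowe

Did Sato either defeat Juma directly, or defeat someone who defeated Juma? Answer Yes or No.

Sato did not beat Juma directly.
Sato beat Hale, Okoye, Lowe, but each of them lost to Juma. No two-step path.

No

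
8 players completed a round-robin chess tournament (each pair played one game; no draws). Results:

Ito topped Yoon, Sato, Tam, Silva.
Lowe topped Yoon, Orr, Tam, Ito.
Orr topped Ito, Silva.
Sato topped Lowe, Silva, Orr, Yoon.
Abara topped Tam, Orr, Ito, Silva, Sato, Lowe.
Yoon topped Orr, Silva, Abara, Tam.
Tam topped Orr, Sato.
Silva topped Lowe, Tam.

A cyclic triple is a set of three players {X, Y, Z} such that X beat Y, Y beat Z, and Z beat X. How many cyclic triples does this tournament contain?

14

Win totals: Lowe 4, Sato 4, Silva 2, Tam 2, Orr 2, Yoon 4, Ito 4, Abara 6.
A player with w wins dominates both others in C(w,2) triples; summing gives 6 + 6 + 1 + 1 + 1 + 6 + 6 + 15 = 42 transitive triples.
Total triples C(8,3) = 56, so cyclic triples = 56 − 42 = 14.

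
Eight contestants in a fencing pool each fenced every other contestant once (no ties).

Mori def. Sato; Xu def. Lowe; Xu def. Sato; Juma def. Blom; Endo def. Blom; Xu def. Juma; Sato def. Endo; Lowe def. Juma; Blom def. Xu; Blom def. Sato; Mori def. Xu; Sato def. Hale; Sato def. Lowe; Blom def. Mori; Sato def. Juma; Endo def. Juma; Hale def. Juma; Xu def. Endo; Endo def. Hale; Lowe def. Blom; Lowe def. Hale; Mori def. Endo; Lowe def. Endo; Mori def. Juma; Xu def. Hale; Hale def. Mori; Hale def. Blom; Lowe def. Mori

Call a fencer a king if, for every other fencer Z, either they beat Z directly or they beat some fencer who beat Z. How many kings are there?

4

Xu reaches everyone (king).
Juma cannot reach Endo, Lowe, Hale in two steps.
Mori reaches everyone (king).
Endo cannot reach Lowe in two steps.
Lowe reaches everyone (king).
Hale cannot reach Lowe in two steps.
Sato cannot reach Xu in two steps.
Blom reaches everyone (king).
Kings: Xu, Mori, Lowe, Blom — 4.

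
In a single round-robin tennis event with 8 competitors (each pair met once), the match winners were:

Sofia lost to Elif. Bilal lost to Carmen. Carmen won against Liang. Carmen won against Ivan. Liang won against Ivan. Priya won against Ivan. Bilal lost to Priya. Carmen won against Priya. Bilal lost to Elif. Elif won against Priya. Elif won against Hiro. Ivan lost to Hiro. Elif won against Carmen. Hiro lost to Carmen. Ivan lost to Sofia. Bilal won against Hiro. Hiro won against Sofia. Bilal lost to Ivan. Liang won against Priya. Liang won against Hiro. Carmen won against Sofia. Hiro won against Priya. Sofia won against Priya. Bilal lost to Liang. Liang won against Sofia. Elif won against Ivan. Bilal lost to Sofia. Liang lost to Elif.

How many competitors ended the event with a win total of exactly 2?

Win totals: Carmen 6, Bilal 1, Ivan 1, Liang 5, Sofia 3, Hiro 3, Elif 7, Priya 2.
Exactly 2: Priya — 1 competitor.

1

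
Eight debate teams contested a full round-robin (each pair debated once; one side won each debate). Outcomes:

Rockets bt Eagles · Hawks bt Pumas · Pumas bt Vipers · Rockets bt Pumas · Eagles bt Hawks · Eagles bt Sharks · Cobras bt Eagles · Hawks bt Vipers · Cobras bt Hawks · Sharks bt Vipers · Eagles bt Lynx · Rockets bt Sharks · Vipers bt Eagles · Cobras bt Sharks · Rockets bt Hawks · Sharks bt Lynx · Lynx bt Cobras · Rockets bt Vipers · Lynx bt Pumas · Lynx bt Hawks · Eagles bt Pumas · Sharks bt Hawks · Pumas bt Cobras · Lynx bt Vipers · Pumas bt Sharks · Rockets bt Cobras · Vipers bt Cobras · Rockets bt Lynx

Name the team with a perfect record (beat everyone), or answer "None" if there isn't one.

Rockets has 7 wins out of 7 opponents — a perfect record.

Rockets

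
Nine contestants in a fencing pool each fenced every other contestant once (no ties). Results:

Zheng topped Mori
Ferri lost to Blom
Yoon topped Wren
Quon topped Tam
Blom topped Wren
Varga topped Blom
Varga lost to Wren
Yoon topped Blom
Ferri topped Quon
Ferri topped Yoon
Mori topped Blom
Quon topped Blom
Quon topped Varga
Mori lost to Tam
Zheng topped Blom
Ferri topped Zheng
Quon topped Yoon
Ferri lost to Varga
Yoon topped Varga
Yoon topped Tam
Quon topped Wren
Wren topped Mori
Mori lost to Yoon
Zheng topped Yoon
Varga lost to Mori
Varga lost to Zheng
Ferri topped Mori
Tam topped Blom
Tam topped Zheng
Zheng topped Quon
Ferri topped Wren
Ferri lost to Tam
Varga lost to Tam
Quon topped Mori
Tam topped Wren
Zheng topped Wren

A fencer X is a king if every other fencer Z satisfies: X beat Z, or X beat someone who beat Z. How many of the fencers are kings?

Tam reaches everyone (king).
Quon reaches everyone (king).
Blom cannot reach Tam in two steps.
Wren cannot reach Tam, Quon, Yoon, Zheng in two steps.
Varga cannot reach Tam in two steps.
Ferri reaches everyone (king).
Yoon cannot reach Quon in two steps.
Mori cannot reach Tam, Quon, Yoon, Zheng in two steps.
Zheng reaches everyone (king).
Kings: Tam, Quon, Ferri, Zheng — 4.

4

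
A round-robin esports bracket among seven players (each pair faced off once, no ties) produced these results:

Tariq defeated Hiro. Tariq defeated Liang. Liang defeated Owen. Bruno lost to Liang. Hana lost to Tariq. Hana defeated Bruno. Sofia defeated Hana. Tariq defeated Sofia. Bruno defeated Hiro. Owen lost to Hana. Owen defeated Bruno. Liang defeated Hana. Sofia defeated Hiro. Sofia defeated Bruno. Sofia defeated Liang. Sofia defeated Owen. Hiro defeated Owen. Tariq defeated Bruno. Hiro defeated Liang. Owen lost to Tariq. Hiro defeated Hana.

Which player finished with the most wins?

Tariq

Win totals: Owen 1, Hana 2, Hiro 3, Tariq 6, Bruno 1, Sofia 5, Liang 3.
Tariq leads with 6 wins (next highest: 5).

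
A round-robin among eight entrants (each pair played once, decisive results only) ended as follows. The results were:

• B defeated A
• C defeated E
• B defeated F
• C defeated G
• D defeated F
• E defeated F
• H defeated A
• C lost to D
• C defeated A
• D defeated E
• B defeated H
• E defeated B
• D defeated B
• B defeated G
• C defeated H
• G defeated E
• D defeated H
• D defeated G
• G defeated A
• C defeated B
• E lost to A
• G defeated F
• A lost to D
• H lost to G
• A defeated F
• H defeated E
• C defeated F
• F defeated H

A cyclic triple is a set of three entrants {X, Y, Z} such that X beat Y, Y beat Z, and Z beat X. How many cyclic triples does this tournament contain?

5

Win totals: A 2, B 4, C 6, D 7, E 2, F 1, G 4, H 2.
An entrant with w wins dominates both others in C(w,2) triples; summing gives 1 + 6 + 15 + 21 + 1 + 0 + 6 + 1 = 51 transitive triples.
Total triples C(8,3) = 56, so cyclic triples = 56 − 51 = 5.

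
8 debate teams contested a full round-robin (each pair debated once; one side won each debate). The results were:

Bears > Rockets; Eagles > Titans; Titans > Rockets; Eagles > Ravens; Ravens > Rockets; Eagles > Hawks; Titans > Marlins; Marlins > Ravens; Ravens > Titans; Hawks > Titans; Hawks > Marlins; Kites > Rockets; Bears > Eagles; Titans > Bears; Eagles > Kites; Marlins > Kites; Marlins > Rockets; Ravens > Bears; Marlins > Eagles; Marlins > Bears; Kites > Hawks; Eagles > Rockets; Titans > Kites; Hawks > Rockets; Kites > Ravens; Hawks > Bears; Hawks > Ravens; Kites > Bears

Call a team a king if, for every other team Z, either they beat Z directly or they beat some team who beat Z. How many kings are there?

5

Titans reaches everyone (king).
Eagles reaches everyone (king).
Hawks reaches everyone (king).
Kites reaches everyone (king).
Bears cannot reach Marlins in two steps.
Marlins reaches everyone (king).
Ravens cannot reach Hawks in two steps.
Rockets cannot reach Titans, Eagles, Hawks, Kites, Bears, Marlins, Ravens in two steps.
Kings: Titans, Eagles, Hawks, Kites, Marlins — 5.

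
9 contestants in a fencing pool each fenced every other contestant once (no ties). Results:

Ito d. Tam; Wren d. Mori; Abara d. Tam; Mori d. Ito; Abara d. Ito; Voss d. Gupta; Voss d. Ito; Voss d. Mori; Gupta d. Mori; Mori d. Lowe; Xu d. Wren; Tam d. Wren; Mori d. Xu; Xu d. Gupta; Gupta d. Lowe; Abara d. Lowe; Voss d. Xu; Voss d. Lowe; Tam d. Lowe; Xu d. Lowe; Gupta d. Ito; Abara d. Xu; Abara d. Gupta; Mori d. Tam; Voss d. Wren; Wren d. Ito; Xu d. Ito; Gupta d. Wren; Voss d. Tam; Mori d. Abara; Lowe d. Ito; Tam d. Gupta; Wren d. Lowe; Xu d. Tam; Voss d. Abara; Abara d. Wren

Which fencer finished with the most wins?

Win totals: Xu 5, Ito 1, Gupta 4, Tam 3, Mori 5, Abara 6, Wren 3, Lowe 1, Voss 8.
Voss leads with 8 wins (next highest: 6).

Voss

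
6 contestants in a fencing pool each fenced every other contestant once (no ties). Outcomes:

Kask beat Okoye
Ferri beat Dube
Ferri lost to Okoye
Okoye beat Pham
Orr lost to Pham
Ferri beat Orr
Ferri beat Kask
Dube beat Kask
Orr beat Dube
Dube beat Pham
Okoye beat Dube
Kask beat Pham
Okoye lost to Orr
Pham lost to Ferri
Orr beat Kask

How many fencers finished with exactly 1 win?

1

Win totals: Orr 3, Ferri 4, Okoye 3, Dube 2, Pham 1, Kask 2.
Exactly 1: Pham — 1 fencer.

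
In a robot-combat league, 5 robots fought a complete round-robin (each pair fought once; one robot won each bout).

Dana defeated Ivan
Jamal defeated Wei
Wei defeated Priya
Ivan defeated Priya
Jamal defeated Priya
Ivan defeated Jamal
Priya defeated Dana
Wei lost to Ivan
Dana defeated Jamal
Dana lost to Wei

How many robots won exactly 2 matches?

Win totals: Dana 2, Priya 1, Wei 2, Ivan 3, Jamal 2.
Exactly 2: Dana, Wei, Jamal — 3 robots.

3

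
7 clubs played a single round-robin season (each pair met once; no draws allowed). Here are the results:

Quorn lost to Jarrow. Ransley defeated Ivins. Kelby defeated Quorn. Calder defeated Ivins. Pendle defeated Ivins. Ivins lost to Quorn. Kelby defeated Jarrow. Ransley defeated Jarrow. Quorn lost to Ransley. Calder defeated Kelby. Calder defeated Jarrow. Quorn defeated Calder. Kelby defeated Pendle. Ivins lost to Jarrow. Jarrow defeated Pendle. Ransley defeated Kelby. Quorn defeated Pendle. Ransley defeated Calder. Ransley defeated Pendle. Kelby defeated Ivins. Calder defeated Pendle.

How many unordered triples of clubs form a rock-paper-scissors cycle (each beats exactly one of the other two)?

2

Win totals: Ransley 6, Pendle 1, Jarrow 3, Quorn 3, Ivins 0, Kelby 4, Calder 4.
A club with w wins dominates both others in C(w,2) triples; summing gives 15 + 0 + 3 + 3 + 0 + 6 + 6 = 33 transitive triples.
Total triples C(7,3) = 35, so cyclic triples = 35 − 33 = 2.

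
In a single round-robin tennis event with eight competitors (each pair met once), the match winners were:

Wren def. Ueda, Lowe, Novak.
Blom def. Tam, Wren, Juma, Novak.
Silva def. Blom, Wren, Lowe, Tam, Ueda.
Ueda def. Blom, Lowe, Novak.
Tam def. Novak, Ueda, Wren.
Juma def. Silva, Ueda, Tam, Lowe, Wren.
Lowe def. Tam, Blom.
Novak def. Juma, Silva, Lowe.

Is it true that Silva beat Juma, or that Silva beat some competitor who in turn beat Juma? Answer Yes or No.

Yes

Silva did not beat Juma directly.
Silva beat Wren, Blom, Tam, Lowe, Ueda. Of those, Blom beat Juma.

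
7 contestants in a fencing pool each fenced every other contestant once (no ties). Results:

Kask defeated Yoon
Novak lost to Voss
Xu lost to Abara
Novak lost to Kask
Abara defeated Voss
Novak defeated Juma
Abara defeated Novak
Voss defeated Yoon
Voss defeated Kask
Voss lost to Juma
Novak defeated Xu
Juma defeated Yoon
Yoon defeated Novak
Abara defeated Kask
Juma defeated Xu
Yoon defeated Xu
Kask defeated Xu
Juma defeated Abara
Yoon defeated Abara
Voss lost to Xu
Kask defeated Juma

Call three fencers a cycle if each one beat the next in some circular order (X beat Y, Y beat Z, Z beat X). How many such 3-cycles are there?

Win totals: Novak 2, Yoon 3, Voss 3, Abara 4, Kask 4, Juma 4, Xu 1.
A fencer with w wins dominates both others in C(w,2) triples; summing gives 1 + 3 + 3 + 6 + 6 + 6 + 0 = 25 transitive triples.
Total triples C(7,3) = 35, so cyclic triples = 35 − 25 = 10.

10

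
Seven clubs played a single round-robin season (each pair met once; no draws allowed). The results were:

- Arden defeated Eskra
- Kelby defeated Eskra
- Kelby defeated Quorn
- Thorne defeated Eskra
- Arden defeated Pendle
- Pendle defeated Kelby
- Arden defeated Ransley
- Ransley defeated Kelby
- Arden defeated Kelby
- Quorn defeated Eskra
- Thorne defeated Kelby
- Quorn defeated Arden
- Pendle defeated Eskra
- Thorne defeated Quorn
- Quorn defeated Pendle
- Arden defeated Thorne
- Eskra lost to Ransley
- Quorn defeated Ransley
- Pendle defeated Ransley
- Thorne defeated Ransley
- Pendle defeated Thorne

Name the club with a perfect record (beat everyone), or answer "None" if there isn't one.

None

Highest win total is Arden with 5 (out of 6 possible).
Arden lost to Quorn, so no club went undefeated.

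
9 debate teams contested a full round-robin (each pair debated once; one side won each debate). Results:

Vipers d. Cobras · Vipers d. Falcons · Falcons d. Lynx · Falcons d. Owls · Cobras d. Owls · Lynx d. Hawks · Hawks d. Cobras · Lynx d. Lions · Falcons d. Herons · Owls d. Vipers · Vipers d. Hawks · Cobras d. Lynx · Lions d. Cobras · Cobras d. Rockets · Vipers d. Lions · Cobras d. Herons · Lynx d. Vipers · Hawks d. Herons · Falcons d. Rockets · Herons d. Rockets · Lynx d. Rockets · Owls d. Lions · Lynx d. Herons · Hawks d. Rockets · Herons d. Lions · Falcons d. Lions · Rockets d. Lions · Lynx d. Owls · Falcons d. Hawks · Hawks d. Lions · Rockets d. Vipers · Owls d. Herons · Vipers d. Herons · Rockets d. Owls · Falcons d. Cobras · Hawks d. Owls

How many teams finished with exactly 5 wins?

2

Win totals: Rockets 3, Falcons 7, Lions 1, Owls 3, Hawks 5, Cobras 4, Herons 2, Vipers 5, Lynx 6.
Exactly 5: Hawks, Vipers — 2 teams.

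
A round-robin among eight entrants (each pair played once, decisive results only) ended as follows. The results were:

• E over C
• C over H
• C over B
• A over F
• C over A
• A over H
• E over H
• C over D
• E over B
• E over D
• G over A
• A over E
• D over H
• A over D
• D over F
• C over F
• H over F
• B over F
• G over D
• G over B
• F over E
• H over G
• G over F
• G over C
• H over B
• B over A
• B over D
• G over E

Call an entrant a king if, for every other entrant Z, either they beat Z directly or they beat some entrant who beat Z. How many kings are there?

5

A reaches everyone (king).
B cannot reach C, G in two steps.
C reaches everyone (king).
D cannot reach A, C in two steps.
E reaches everyone (king).
F cannot reach A, G in two steps.
G reaches everyone (king).
H reaches everyone (king).
Kings: A, C, E, G, H — 5.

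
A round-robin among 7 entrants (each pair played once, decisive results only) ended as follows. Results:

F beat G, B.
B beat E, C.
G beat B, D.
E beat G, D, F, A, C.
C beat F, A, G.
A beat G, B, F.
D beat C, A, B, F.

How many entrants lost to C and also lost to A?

2

C beat: A, F, G.
A beat: B, F, G.
Both beat: F, G — 2.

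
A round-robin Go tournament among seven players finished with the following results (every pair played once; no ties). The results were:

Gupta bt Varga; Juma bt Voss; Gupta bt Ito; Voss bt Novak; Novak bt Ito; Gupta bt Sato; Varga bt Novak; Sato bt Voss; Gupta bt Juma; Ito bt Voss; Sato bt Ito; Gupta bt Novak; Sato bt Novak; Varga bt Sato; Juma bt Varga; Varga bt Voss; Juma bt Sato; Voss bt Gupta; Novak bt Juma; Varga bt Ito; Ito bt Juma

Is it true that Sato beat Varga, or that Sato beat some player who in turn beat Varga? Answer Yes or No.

Sato did not beat Varga directly.
Sato beat Ito, Voss, Novak, but each of them lost to Varga. No two-step path.

No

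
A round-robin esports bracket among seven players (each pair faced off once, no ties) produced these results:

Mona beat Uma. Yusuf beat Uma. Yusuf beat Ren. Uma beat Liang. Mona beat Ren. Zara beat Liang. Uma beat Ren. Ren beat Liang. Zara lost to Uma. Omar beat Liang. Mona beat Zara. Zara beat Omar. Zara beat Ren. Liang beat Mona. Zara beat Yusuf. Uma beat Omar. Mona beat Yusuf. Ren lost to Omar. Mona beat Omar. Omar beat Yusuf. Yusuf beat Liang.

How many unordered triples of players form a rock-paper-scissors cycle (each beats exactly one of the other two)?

Win totals: Ren 1, Yusuf 3, Omar 3, Mona 5, Zara 4, Liang 1, Uma 4.
A player with w wins dominates both others in C(w,2) triples; summing gives 0 + 3 + 3 + 10 + 6 + 0 + 6 = 28 transitive triples.
Total triples C(7,3) = 35, so cyclic triples = 35 − 28 = 7.

7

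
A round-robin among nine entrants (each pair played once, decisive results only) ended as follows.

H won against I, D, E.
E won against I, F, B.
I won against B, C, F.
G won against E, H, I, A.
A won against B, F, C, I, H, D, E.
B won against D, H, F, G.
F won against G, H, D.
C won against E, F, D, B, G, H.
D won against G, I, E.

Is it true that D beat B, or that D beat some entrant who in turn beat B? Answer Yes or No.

D did not beat B directly.
D beat E, G, I. Of those, E beat B.

Yes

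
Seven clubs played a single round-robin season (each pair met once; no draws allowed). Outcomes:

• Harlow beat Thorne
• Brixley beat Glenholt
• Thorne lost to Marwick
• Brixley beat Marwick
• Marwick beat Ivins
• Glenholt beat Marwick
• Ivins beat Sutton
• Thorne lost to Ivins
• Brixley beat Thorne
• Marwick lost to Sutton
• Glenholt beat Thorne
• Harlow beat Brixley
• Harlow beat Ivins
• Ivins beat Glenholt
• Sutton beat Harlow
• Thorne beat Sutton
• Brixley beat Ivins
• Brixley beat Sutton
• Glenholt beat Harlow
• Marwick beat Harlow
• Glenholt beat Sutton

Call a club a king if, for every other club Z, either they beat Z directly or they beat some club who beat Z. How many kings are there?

Thorne cannot reach Ivins, Brixley, Glenholt in two steps.
Ivins cannot reach Brixley in two steps.
Marwick reaches everyone (king).
Brixley reaches everyone (king).
Glenholt reaches everyone (king).
Sutton cannot reach Glenholt in two steps.
Harlow reaches everyone (king).
Kings: Marwick, Brixley, Glenholt, Harlow — 4.

4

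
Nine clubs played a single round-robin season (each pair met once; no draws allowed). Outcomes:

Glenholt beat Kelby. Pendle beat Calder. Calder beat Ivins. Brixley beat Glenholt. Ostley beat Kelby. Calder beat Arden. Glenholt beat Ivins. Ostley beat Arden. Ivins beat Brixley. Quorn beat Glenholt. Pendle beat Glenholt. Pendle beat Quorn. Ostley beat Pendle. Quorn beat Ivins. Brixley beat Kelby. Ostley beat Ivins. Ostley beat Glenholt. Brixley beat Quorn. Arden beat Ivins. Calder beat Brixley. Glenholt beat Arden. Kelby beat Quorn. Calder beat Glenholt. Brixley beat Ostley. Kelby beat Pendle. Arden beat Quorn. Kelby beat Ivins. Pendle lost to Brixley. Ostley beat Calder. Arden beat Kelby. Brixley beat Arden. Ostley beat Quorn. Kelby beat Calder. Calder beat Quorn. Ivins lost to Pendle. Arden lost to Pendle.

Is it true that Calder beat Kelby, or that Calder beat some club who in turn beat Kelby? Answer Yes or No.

Calder did not beat Kelby directly.
Calder beat Arden, Ivins, Brixley, Quorn, Glenholt. Of those, Arden beat Kelby.

Yes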